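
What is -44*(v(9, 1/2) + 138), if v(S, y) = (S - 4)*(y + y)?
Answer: -6292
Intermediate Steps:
v(S, y) = 2*y*(-4 + S) (v(S, y) = (-4 + S)*(2*y) = 2*y*(-4 + S))
-44*(v(9, 1/2) + 138) = -44*(2*(-4 + 9)/2 + 138) = -44*(2*(½)*5 + 138) = -44*(5 + 138) = -44*143 = -6292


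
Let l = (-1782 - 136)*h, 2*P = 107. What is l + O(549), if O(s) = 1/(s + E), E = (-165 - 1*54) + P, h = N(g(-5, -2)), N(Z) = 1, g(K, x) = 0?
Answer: -1471104/767 ≈ -1918.0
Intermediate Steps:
P = 107/2 (P = (½)*107 = 107/2 ≈ 53.500)
h = 1
E = -331/2 (E = (-165 - 1*54) + 107/2 = (-165 - 54) + 107/2 = -219 + 107/2 = -331/2 ≈ -165.50)
l = -1918 (l = (-1782 - 136)*1 = -1918*1 = -1918)
O(s) = 1/(-331/2 + s) (O(s) = 1/(s - 331/2) = 1/(-331/2 + s))
l + O(549) = -1918 + 2/(-331 + 2*549) = -1918 + 2/(-331 + 1098) = -1918 + 2/767 = -1471104/767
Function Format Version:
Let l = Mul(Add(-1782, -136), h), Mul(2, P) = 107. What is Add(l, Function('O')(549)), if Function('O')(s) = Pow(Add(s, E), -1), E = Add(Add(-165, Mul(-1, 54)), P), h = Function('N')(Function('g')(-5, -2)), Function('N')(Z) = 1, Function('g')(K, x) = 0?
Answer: Rational(-1471104, 767) ≈ -1918.0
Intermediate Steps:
P = Rational(107, 2) (P = Mul(Rational(1, 2), 107) = Rational(107, 2) ≈ 53.500)
h = 1
E = Rational(-331, 2) (E = Add(Add(-165, Mul(-1, 54)), Rational(107, 2)) = Add(Add(-165, -54), Rational(107, 2)) = Add(-219, Rational(107, 2)) = Rational(-331, 2) ≈ -165.50)
l = -1918 (l = Mul(Add(-1782, -136), 1) = Mul(-1918, 1) = -1918)
Function('O')(s) = Pow(Add(Rational(-331, 2), s), -1) (Function('O')(s) = Pow(Add(s, Rational(-331, 2)), -1) = Pow(Add(Rational(-331, 2), s), -1))
Add(l, Function('O')(549)) = Add(-1918, Mul(2, Pow(Add(-331, Mul(2, 549)), -1))) = Add(-1918, Mul(2, Pow(Add(-331, 1098), -1))) = Add(-1918, Mul(2, Pow(767, -1))) = Add(-1918, Mul(2, Rational(1, 767))) = Add(-1918, Rational(2, 767)) = Rational(-1471104, 767)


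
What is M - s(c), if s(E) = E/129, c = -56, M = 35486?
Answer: 4577750/129 ≈ 35486.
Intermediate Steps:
s(E) = E/129 (s(E) = E*(1/129) = E/129)
M - s(c) = 35486 - (-56)/129 = 35486 - 1*(-56/129) = 35486 + 56/129 = 4577750/129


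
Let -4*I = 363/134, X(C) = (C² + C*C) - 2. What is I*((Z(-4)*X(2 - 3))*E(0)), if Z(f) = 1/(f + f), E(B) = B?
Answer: 0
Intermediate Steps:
Z(f) = 1/(2*f)
X(C) = -2 + 2*C² (X(C) = (C² + C²) - 2 = 2*C² - 2 = -2 + 2*C²)
I = -363/536 (I = -363/(4*134) = -¼*363/134 = -363/536 ≈ -0.67724)
I*((Z(-4)*X(2 - 3))*E(0)) = -363*((½)/(-4))*(-2 + 2*(2 - 3)²)*0/536 = -363*((½)*(-¼))*(-2 + 2*(-1)²)*0/536 = -363*(-(-2 + 2*1)/8)*0/536 = -363*(-(-2 + 2)/8)*0/536 = -363*(-⅛*0)*0/536 = -0*0 = -363/536*0 = 0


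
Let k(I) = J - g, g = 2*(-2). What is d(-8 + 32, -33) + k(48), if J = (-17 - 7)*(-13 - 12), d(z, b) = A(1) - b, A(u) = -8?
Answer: 629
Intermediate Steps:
d(z, b) = -8 - b
g = -4
J = 600 (J = -24*(-25) = 600)
k(I) = 604 (k(I) = 600 - 1*(-4) = 600 + 4 = 604)
d(-8 + 32, -33) + k(48) = (-8 - 1*(-33)) + 604 = (-8 + 33) + 604 = 25 + 604 = 629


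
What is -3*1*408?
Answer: -1224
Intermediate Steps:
-3*1*408 = -3*408 = -1224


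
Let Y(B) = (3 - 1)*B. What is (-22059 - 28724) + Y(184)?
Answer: -50415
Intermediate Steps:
Y(B) = 2*B
(-22059 - 28724) + Y(184) = (-22059 - 28724) + 2*184 = -50783 + 368 = -50415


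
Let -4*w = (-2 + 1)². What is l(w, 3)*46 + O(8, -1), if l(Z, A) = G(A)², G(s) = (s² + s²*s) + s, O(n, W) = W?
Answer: 69965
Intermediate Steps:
G(s) = s + s² + s³ (G(s) = (s² + s³) + s = s + s² + s³)
w = -¼ (w = -(-2 + 1)²/4 = -¼*(-1)² = -¼*1 = -¼ ≈ -0.25000)
l(Z, A) = A²*(1 + A + A²)² (l(Z, A) = (A*(1 + A + A²))² = A²*(1 + A + A²)²)
l(w, 3)*46 + O(8, -1) = (3²*(1 + 3 + 3²)²)*46 - 1 = (9*(1 + 3 + 9)²)*46 - 1 = (9*13²)*46 - 1 = (9*169)*46 - 1 = 1521*46 - 1 = 69966 - 1 = 69965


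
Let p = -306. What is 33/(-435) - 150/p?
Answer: 3064/7395 ≈ 0.41433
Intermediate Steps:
33/(-435) - 150/p = 33/(-435) - 150/(-306) = 33*(-1/435) - 150*(-1/306) = -11/145 + 25/51 = 3064/7395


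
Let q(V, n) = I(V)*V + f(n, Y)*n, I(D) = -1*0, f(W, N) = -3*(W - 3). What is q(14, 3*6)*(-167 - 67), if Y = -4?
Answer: 189540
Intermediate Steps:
f(W, N) = 9 - 3*W (f(W, N) = -3*(-3 + W) = 9 - 3*W)
I(D) = 0
q(V, n) = n*(9 - 3*n) (q(V, n) = 0*V + (9 - 3*n)*n = 0 + n*(9 - 3*n) = n*(9 - 3*n))
q(14, 3*6)*(-167 - 67) = (3*(3*6)*(3 - 3*6))*(-167 - 67) = (3*18*(3 - 1*18))*(-234) = (3*18*(3 - 18))*(-234) = (3*18*(-15))*(-234) = -810*(-234) = 189540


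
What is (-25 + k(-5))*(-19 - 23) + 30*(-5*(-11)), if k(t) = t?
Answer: 2910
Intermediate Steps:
(-25 + k(-5))*(-19 - 23) + 30*(-5*(-11)) = (-25 - 5)*(-19 - 23) + 30*(-5*(-11)) = -30*(-42) + 30*55 = 1260 + 1650 = 2910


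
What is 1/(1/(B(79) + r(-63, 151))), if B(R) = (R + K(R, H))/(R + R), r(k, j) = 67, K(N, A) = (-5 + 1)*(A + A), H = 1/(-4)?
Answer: 10667/158 ≈ 67.513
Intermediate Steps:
H = -¼ ≈ -0.25000
K(N, A) = -8*A
B(R) = (2 + R)/(2*R) (B(R) = (R - 8*(-¼))/(R + R) = (R + 2)/((2*R)) = (2 + R)*(1/(2*R)) = (2 + R)/(2*R))
1/(1/(B(79) + r(-63, 151))) = 1/(1/((½)*(2 + 79)/79 + 67)) = 1/(1/((½)*(1/79)*81 + 67)) = 1/(1/(81/158 + 67)) = 1/(1/(10667/158)) = 1/(158/10667) = 10667/158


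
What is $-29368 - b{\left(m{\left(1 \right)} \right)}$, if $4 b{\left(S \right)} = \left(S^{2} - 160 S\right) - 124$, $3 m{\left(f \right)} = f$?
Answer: $- \frac{1055653}{36} \approx -29324.0$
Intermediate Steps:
$m{\left(f \right)} = \frac{f}{3}$
$b{\left(S \right)} = -31 - 40 S + \frac{S^{2}}{4}$ ($b{\left(S \right)} = \frac{\left(S^{2} - 160 S\right) - 124}{4} = \frac{-124 + S^{2} - 160 S}{4} = -31 - 40 S + \frac{S^{2}}{4}$)
$-29368 - b{\left(m{\left(1 \right)} \right)} = -29368 - \left(-31 - 40 \cdot \frac{1}{3} \cdot 1 + \frac{\left(\frac{1}{3} \cdot 1\right)^{2}}{4}\right) = -29368 - \left(-31 - \frac{40}{3} + \frac{1}{4 \cdot 9}\right) = -29368 - \left(-31 - \frac{40}{3} + \frac{1}{4} \cdot \frac{1}{9}\right) = -29368 - \left(-31 - \frac{40}{3} + \frac{1}{36}\right) = -29368 - - \frac{1595}{36} = -29368 + \frac{1595}{36} = - \frac{1055653}{36}$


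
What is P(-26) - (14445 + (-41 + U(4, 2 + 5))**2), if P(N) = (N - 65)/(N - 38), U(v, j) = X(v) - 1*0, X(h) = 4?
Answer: -1012005/64 ≈ -15813.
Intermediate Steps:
U(v, j) = 4 (U(v, j) = 4 - 1*0 = 4 + 0 = 4)
P(N) = (-65 + N)/(-38 + N)
P(-26) - (14445 + (-41 + U(4, 2 + 5))**2) = (-65 - 26)/(-38 - 26) - (14445 + (-41 + 4)**2) = -91/(-64) - (14445 + (-37)**2) = -1/64*(-91) - (14445 + 1369) = 91/64 - 1*15814 = 91/64 - 15814 = -1012005/64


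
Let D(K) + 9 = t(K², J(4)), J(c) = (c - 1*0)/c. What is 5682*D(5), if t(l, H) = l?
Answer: 90912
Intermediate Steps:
J(c) = 1 (J(c) = (c + 0)/c = c/c = 1)
D(K) = -9 + K²
5682*D(5) = 5682*(-9 + 5²) = 5682*(-9 + 25) = 5682*16 = 90912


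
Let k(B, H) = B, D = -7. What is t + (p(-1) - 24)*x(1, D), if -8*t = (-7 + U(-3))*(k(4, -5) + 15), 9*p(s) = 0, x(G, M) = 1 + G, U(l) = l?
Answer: -97/4 ≈ -24.250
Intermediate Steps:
p(s) = 0 (p(s) = (⅑)*0 = 0)
t = 95/4 (t = -(-7 - 3)*(4 + 15)/8 = -(-5)*19/4 = -⅛*(-190) = 95/4 ≈ 23.750)
t + (p(-1) - 24)*x(1, D) = 95/4 + (0 - 24)*(1 + 1) = 95/4 - 24*2 = 95/4 - 48 = -97/4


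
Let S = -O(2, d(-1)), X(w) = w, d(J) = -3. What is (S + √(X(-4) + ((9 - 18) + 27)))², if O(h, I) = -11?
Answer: (11 + √14)² ≈ 217.32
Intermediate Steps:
S = 11 (S = -1*(-11) = 11)
(S + √(X(-4) + ((9 - 18) + 27)))² = (11 + √(-4 + ((9 - 18) + 27)))² = (11 + √(-4 + (-9 + 27)))² = (11 + √(-4 + 18))² = (11 + √14)²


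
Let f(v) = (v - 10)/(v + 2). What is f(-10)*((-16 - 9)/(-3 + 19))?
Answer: -125/32 ≈ -3.9063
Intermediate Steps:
f(v) = (-10 + v)/(2 + v)
f(-10)*((-16 - 9)/(-3 + 19)) = ((-10 - 10)/(2 - 10))*((-16 - 9)/(-3 + 19)) = (-20/(-8))*(-25/16) = (-1/8*(-20))*(-25*1/16) = (5/2)*(-25/16) = -125/32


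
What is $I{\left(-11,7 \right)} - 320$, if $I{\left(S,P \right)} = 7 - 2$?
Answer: $-315$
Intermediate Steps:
$I{\left(S,P \right)} = 5$ ($I{\left(S,P \right)} = 7 - 2 = 5$)
$I{\left(-11,7 \right)} - 320 = 5 - 320 = -315$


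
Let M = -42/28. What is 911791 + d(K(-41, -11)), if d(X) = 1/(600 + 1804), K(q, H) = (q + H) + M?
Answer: 2191945565/2404 ≈ 9.1179e+5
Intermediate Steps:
M = -3/2 (M = -42*1/28 = -3/2 ≈ -1.5000)
K(q, H) = -3/2 + H + q (K(q, H) = (q + H) - 3/2 = (H + q) - 3/2 = -3/2 + H + q)
d(X) = 1/2404
911791 + d(K(-41, -11)) = 911791 + 1/2404 = 2191945565/2404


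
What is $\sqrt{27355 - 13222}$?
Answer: $\sqrt{14133} \approx 118.88$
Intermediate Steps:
$\sqrt{27355 - 13222} = \sqrt{14133}$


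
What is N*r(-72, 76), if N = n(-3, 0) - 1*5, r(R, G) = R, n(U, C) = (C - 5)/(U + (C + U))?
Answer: 300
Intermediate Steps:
n(U, C) = (-5 + C)/(C + 2*U)
N = -25/6 (N = (-5 + 0)/(0 + 2*(-3)) - 1*5 = -5/(0 - 6) - 5 = -5/(-6) - 5 = -⅙*(-5) - 5 = ⅚ - 5 = -25/6 ≈ -4.1667)
N*r(-72, 76) = -25/6*(-72) = 300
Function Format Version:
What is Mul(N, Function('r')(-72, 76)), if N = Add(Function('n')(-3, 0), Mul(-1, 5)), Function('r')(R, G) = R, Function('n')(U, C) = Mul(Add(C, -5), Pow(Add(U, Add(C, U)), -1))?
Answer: 300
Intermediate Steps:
Function('n')(U, C) = Mul(Pow(Add(C, Mul(2, U)), -1), Add(-5, C)) (Function('n')(U, C) = Mul(Add(-5, C), Pow(Add(C, Mul(2, U)), -1)) = Mul(Pow(Add(C, Mul(2, U)), -1), Add(-5, C)))
N = Rational(-25, 6) (N = Add(Mul(Pow(Add(0, Mul(2, -3)), -1), Add(-5, 0)), Mul(-1, 5)) = Add(Mul(Pow(Add(0, -6), -1), -5), -5) = Add(Mul(Pow(-6, -1), -5), -5) = Add(Mul(Rational(-1, 6), -5), -5) = Add(Rational(5, 6), -5) = Rational(-25, 6) ≈ -4.1667)
Mul(N, Function('r')(-72, 76)) = Mul(Rational(-25, 6), -72) = 300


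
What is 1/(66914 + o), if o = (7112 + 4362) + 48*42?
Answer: 1/80404 ≈ 1.2437e-5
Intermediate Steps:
o = 13490 (o = 11474 + 2016 = 13490)
1/(66914 + o) = 1/(66914 + 13490) = 1/80404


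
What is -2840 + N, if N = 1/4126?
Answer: -11717839/4126 ≈ -2840.0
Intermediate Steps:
N = 1/4126 ≈ 0.00024237
-2840 + N = -2840 + 1/4126 = -11717839/4126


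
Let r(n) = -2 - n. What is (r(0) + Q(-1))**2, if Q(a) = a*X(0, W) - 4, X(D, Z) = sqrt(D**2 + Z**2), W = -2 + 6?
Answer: 100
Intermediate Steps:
W = 4
Q(a) = -4 + 4*a (Q(a) = a*sqrt(0**2 + 4**2) - 4 = a*sqrt(0 + 16) - 4 = a*sqrt(16) - 4 = a*4 - 4 = 4*a - 4 = -4 + 4*a)
(r(0) + Q(-1))**2 = ((-2 - 1*0) + (-4 + 4*(-1)))**2 = ((-2 + 0) + (-4 - 4))**2 = (-2 - 8)**2 = (-10)**2 = 100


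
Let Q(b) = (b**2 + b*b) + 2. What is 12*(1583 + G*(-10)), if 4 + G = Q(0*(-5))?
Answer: 19236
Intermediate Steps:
Q(b) = 2 + 2*b**2 (Q(b) = (b**2 + b**2) + 2 = 2*b**2 + 2 = 2 + 2*b**2)
G = -2 (G = -4 + (2 + 2*(0*(-5))**2) = -4 + (2 + 2*0**2) = -4 + (2 + 2*0) = -4 + (2 + 0) = -4 + 2 = -2)
12*(1583 + G*(-10)) = 12*(1583 - 2*(-10)) = 12*(1583 + 20) = 12*1603 = 19236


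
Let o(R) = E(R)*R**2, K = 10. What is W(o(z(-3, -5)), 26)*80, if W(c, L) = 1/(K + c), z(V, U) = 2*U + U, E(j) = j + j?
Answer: -4/337 ≈ -0.011869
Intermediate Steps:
E(j) = 2*j
z(V, U) = 3*U
o(R) = 2*R**3 (o(R) = (2*R)*R**2 = 2*R**3)
W(c, L) = 1/(10 + c)
W(o(z(-3, -5)), 26)*80 = 80/(10 + 2*(3*(-5))**3) = 80/(10 + 2*(-15)**3) = 80/(10 + 2*(-3375)) = 80/(10 - 6750) = 80/(-6740) = -1/6740*80 = -4/337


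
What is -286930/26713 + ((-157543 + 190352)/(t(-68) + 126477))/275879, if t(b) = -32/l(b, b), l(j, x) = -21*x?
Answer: -32790478961433389/3052772945235443 ≈ -10.741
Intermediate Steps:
t(b) = 32/(21*b) (t(b) = -32*(-1/(21*b)) = -(-32)/(21*b) = 32/(21*b))
-286930/26713 + ((-157543 + 190352)/(t(-68) + 126477))/275879 = -286930/26713 + ((-157543 + 190352)/((32/21)/(-68) + 126477))/275879 = -286930*1/26713 + (32809/((32/21)*(-1/68) + 126477))*(1/275879) = -286930/26713 + (32809/(-8/357 + 126477))*(1/275879) = -286930/26713 + (32809/(45152281/357))*(1/275879) = -286930/26713 + (32809*(357/45152281))*(1/275879) = -286930/26713 + (11712813/45152281)*(1/275879) = -286930/26713 + 107457/114280423211 = -32790478961433389/3052772945235443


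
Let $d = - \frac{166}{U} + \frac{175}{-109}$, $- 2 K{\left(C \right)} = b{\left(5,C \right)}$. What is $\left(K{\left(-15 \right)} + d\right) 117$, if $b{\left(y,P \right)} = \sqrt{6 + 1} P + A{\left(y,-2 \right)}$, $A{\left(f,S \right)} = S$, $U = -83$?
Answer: $\frac{17784}{109} + \frac{1755 \sqrt{7}}{2} \approx 2484.8$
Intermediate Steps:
$b{\left(y,P \right)} = -2 + P \sqrt{7}$ ($b{\left(y,P \right)} = \sqrt{6 + 1} P - 2 = \sqrt{7} P - 2 = P \sqrt{7} - 2 = -2 + P \sqrt{7}$)
$K{\left(C \right)} = 1 - \frac{C \sqrt{7}}{2}$ ($K{\left(C \right)} = - \frac{-2 + C \sqrt{7}}{2} = 1 - \frac{C \sqrt{7}}{2}$)
$d = \frac{43}{109}$ ($d = - \frac{166}{-83} + \frac{175}{-109} = \left(-166\right) \left(- \frac{1}{83}\right) + 175 \left(- \frac{1}{109}\right) = 2 - \frac{175}{109} = \frac{43}{109} \approx 0.3945$)
$\left(K{\left(-15 \right)} + d\right) 117 = \left(\left(1 - - \frac{15 \sqrt{7}}{2}\right) + \frac{43}{109}\right) 117 = \left(\left(1 + \frac{15 \sqrt{7}}{2}\right) + \frac{43}{109}\right) 117 = \left(\frac{152}{109} + \frac{15 \sqrt{7}}{2}\right) 117 = \frac{17784}{109} + \frac{1755 \sqrt{7}}{2}$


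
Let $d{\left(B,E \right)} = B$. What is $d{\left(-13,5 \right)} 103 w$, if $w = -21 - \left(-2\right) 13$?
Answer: $-6695$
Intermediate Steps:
$w = 5$ ($w = -21 - -26 = -21 + 26 = 5$)
$d{\left(-13,5 \right)} 103 w = \left(-13\right) 103 \cdot 5 = \left(-1339\right) 5 = -6695$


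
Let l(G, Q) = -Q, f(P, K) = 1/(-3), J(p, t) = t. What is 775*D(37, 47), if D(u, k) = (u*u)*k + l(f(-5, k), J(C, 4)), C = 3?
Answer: 49862725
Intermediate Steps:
f(P, K) = -1/3
D(u, k) = -4 + k*u**2 (D(u, k) = (u*u)*k - 1*4 = u**2*k - 4 = k*u**2 - 4 = -4 + k*u**2)
775*D(37, 47) = 775*(-4 + 47*37**2) = 775*(-4 + 47*1369) = 775*(-4 + 64343) = 775*64339 = 49862725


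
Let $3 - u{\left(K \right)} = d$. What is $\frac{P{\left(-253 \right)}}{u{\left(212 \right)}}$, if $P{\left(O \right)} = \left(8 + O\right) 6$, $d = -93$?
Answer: $- \frac{245}{16} \approx -15.313$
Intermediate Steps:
$u{\left(K \right)} = 96$ ($u{\left(K \right)} = 3 - -93 = 3 + 93 = 96$)
$P{\left(O \right)} = 48 + 6 O$
$\frac{P{\left(-253 \right)}}{u{\left(212 \right)}} = \frac{48 + 6 \left(-253\right)}{96} = \left(48 - 1518\right) \frac{1}{96} = \left(-1470\right) \frac{1}{96} = - \frac{245}{16}$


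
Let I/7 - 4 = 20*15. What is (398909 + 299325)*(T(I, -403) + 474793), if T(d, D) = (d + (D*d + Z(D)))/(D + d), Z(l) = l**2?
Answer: 24842706646324/75 ≈ 3.3124e+11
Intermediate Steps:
I = 2128 (I = 28 + 7*(20*15) = 28 + 7*300 = 28 + 2100 = 2128)
T(d, D) = (d + D**2 + D*d)/(D + d) (T(d, D) = (d + (D*d + D**2))/(D + d) = (d + (D**2 + D*d))/(D + d) = (d + D**2 + D*d)/(D + d))
(398909 + 299325)*(T(I, -403) + 474793) = (398909 + 299325)*((2128 + (-403)**2 - 403*2128)/(-403 + 2128) + 474793) = 698234*((2128 + 162409 - 857584)/1725 + 474793) = 698234*((1/1725)*(-693047) + 474793) = 698234*(-693047/1725 + 474793) = 698234*(818324878/1725) = 24842706646324/75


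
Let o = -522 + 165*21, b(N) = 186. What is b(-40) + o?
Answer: 3129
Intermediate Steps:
o = 2943 (o = -522 + 3465 = 2943)
b(-40) + o = 186 + 2943 = 3129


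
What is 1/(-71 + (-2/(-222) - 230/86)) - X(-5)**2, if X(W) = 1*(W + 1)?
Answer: -5630453/351605 ≈ -16.014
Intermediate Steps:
X(W) = 1 + W (X(W) = 1*(1 + W) = 1 + W)
1/(-71 + (-2/(-222) - 230/86)) - X(-5)**2 = 1/(-71 + (-2/(-222) - 230/86)) - (1 - 5)**2 = 1/(-71 + (-2*(-1/222) - 230*1/86)) - 1*(-4)**2 = 1/(-71 + (1/111 - 115/43)) - 1*16 = 1/(-71 - 12722/4773) - 16 = 1/(-351605/4773) - 16 = -4773/351605 - 16 = -5630453/351605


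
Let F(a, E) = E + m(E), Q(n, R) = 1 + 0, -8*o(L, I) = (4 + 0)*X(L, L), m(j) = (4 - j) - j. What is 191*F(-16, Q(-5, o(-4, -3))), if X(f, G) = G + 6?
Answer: 573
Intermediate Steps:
m(j) = 4 - 2*j
X(f, G) = 6 + G
o(L, I) = -3 - L/2 (o(L, I) = -(4 + 0)*(6 + L)/8 = -(6 + L)/2 = -(24 + 4*L)/8 = -3 - L/2)
Q(n, R) = 1
F(a, E) = 4 - E (F(a, E) = E + (4 - 2*E) = 4 - E)
191*F(-16, Q(-5, o(-4, -3))) = 191*(4 - 1*1) = 191*(4 - 1) = 191*3 = 573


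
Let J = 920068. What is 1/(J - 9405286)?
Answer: -1/8485218 ≈ -1.1785e-7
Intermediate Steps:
1/(J - 9405286) = 1/(920068 - 9405286) = 1/(-8485218) = -1/8485218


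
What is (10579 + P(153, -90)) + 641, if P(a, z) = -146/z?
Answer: 504973/45 ≈ 11222.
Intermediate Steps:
(10579 + P(153, -90)) + 641 = (10579 - 146/(-90)) + 641 = (10579 - 146*(-1/90)) + 641 = (10579 + 73/45) + 641 = 476128/45 + 641 = 504973/45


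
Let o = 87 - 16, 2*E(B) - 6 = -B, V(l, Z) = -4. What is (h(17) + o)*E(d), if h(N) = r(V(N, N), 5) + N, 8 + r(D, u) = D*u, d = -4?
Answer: 300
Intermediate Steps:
r(D, u) = -8 + D*u
h(N) = -28 + N (h(N) = (-8 - 4*5) + N = (-8 - 20) + N = -28 + N)
E(B) = 3 - B/2 (E(B) = 3 + (-B)/2 = 3 - B/2)
o = 71
(h(17) + o)*E(d) = ((-28 + 17) + 71)*(3 - ½*(-4)) = (-11 + 71)*(3 + 2) = 60*5 = 300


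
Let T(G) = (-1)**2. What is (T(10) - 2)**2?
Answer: 1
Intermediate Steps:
T(G) = 1
(T(10) - 2)**2 = (1 - 2)**2 = (-1)**2 = 1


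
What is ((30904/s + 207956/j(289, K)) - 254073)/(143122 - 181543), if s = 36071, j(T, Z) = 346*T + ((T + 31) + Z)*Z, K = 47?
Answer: 153497421439703/23212169290359 ≈ 6.6128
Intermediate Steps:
j(T, Z) = 346*T + Z*(31 + T + Z) (j(T, Z) = 346*T + ((31 + T) + Z)*Z = 346*T + (31 + T + Z)*Z = 346*T + Z*(31 + T + Z))
((30904/s + 207956/j(289, K)) - 254073)/(143122 - 181543) = ((30904/36071 + 207956/(47² + 31*47 + 346*289 + 289*47)) - 254073)/(143122 - 181543) = ((30904*(1/36071) + 207956/(2209 + 1457 + 99994 + 13583)) - 254073)/(-38421) = ((30904/36071 + 207956/117243) - 254073)*(-1/38421) = ((30904/36071 + 207956*(1/117243)) - 254073)*(-1/38421) = ((30904/36071 + 29708/16749) - 254073)*(-1/38421) = (1589208364/604153179 - 254073)*(-1/38421) = -153497421439703/604153179*(-1/38421) = 153497421439703/23212169290359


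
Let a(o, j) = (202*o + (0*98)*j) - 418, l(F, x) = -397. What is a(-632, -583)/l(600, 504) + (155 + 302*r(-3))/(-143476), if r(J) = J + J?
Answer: 18377350861/56959972 ≈ 322.64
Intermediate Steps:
r(J) = 2*J
a(o, j) = -418 + 202*o (a(o, j) = (202*o + 0*j) - 418 = (202*o + 0) - 418 = 202*o - 418 = -418 + 202*o)
a(-632, -583)/l(600, 504) + (155 + 302*r(-3))/(-143476) = (-418 + 202*(-632))/(-397) + (155 + 302*(2*(-3)))/(-143476) = (-418 - 127664)*(-1/397) + (155 + 302*(-6))*(-1/143476) = -128082*(-1/397) + (155 - 1812)*(-1/143476) = 128082/397 - 1657*(-1/143476) = 128082/397 + 1657/143476 = 18377350861/56959972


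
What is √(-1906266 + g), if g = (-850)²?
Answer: I*√1183766 ≈ 1088.0*I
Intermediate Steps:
g = 722500
√(-1906266 + g) = √(-1906266 + 722500) = √(-1183766) = I*√1183766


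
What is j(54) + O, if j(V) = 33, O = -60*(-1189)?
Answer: 71373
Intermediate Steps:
O = 71340
j(54) + O = 33 + 71340 = 71373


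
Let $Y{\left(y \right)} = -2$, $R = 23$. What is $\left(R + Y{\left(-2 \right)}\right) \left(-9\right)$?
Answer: $-189$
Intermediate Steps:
$\left(R + Y{\left(-2 \right)}\right) \left(-9\right) = \left(23 - 2\right) \left(-9\right) = 21 \left(-9\right) = -189$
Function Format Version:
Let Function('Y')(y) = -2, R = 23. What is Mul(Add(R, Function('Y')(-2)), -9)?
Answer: -189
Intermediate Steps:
Mul(Add(R, Function('Y')(-2)), -9) = Mul(Add(23, -2), -9) = Mul(21, -9) = -189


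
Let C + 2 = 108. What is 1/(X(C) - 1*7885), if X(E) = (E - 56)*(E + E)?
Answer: 1/2715 ≈ 0.00036832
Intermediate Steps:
C = 106 (C = -2 + 108 = 106)
X(E) = 2*E*(-56 + E) (X(E) = (-56 + E)*(2*E) = 2*E*(-56 + E))
1/(X(C) - 1*7885) = 1/(2*106*(-56 + 106) - 1*7885) = 1/(2*106*50 - 7885) = 1/(10600 - 7885) = 1/2715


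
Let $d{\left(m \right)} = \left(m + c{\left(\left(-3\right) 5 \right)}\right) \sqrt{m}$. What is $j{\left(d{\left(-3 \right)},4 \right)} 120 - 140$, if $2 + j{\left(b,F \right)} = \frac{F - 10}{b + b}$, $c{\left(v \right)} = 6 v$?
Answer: $-380 - \frac{40 i \sqrt{3}}{31} \approx -380.0 - 2.2349 i$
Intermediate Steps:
$d{\left(m \right)} = \sqrt{m} \left(-90 + m\right)$ ($d{\left(m \right)} = \left(m + 6 \left(\left(-3\right) 5\right)\right) \sqrt{m} = \left(m + 6 \left(-15\right)\right) \sqrt{m} = \left(m - 90\right) \sqrt{m} = \left(-90 + m\right) \sqrt{m} = \sqrt{m} \left(-90 + m\right)$)
$j{\left(b,F \right)} = -2 + \frac{-10 + F}{2 b}$ ($j{\left(b,F \right)} = -2 + \frac{F - 10}{b + b} = -2 + \frac{-10 + F}{2 b}$)
$j{\left(d{\left(-3 \right)},4 \right)} 120 - 140 = \frac{-10 + 4 - 4 \sqrt{-3} \left(-90 - 3\right)}{2 \sqrt{-3} \left(-90 - 3\right)} 120 - 140 = \frac{-10 + 4 - 4 i \sqrt{3} \left(-93\right)}{2 i \sqrt{3} \left(-93\right)} 120 - 140 = \frac{-10 + 4 - 4 \left(- 93 i \sqrt{3}\right)}{2 \left(- 93 i \sqrt{3}\right)} 120 - 140 = \frac{\frac{i \sqrt{3}}{279} \left(-10 + 4 + 372 i \sqrt{3}\right)}{2} \cdot 120 - 140 = \frac{\frac{i \sqrt{3}}{279} \left(-6 + 372 i \sqrt{3}\right)}{2} \cdot 120 - 140 = \frac{i \sqrt{3} \left(-6 + 372 i \sqrt{3}\right)}{558} \cdot 120 - 140 = \frac{20 i \sqrt{3} \left(-6 + 372 i \sqrt{3}\right)}{93} - 140 = -140 + \frac{20 i \sqrt{3} \left(-6 + 372 i \sqrt{3}\right)}{93}$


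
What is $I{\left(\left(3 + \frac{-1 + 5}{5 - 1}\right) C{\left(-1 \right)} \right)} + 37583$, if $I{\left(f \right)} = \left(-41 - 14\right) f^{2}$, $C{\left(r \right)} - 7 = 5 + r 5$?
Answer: $-5537$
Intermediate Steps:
$C{\left(r \right)} = 12 + 5 r$ ($C{\left(r \right)} = 7 + \left(5 + r 5\right) = 7 + \left(5 + 5 r\right) = 12 + 5 r$)
$I{\left(f \right)} = - 55 f^{2}$ ($I{\left(f \right)} = \left(-41 - 14\right) f^{2} = - 55 f^{2}$)
$I{\left(\left(3 + \frac{-1 + 5}{5 - 1}\right) C{\left(-1 \right)} \right)} + 37583 = - 55 \left(\left(3 + \frac{-1 + 5}{5 - 1}\right) \left(12 + 5 \left(-1\right)\right)\right)^{2} + 37583 = - 55 \left(\left(3 + \frac{4}{4}\right) \left(12 - 5\right)\right)^{2} + 37583 = - 55 \left(\left(3 + 4 \cdot \frac{1}{4}\right) 7\right)^{2} + 37583 = - 55 \left(\left(3 + 1\right) 7\right)^{2} + 37583 = - 55 \left(4 \cdot 7\right)^{2} + 37583 = - 55 \cdot 28^{2} + 37583 = \left(-55\right) 784 + 37583 = -43120 + 37583 = -5537$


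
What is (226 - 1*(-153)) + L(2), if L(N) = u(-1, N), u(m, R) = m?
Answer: 378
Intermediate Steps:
L(N) = -1
(226 - 1*(-153)) + L(2) = (226 - 1*(-153)) - 1 = (226 + 153) - 1 = 379 - 1 = 378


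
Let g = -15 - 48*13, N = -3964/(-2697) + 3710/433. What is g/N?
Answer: -746224839/11722282 ≈ -63.659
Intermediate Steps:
N = 11722282/1167801 (N = -3964*(-1/2697) + 3710*(1/433) = 3964/2697 + 3710/433 = 11722282/1167801 ≈ 10.038)
g = -639 (g = -15 - 624 = -639)
g/N = -639/11722282/1167801 = -639*1167801/11722282 = -746224839/11722282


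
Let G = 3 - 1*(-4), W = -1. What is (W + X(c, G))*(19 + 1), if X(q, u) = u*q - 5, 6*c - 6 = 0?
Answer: 20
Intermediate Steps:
c = 1 (c = 1 + (⅙)*0 = 1 + 0 = 1)
G = 7 (G = 3 + 4 = 7)
X(q, u) = -5 + q*u (X(q, u) = q*u - 5 = -5 + q*u)
(W + X(c, G))*(19 + 1) = (-1 + (-5 + 1*7))*(19 + 1) = (-1 + (-5 + 7))*20 = (-1 + 2)*20 = 1*20 = 20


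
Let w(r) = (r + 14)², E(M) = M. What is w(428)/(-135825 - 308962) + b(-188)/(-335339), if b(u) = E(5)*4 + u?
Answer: -65438444180/149154427793 ≈ -0.43873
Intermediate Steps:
b(u) = 20 + u (b(u) = 5*4 + u = 20 + u)
w(r) = (14 + r)²
w(428)/(-135825 - 308962) + b(-188)/(-335339) = (14 + 428)²/(-135825 - 308962) + (20 - 188)/(-335339) = 442²/(-444787) - 168*(-1/335339) = 195364*(-1/444787) + 168/335339 = -195364/444787 + 168/335339 = -65438444180/149154427793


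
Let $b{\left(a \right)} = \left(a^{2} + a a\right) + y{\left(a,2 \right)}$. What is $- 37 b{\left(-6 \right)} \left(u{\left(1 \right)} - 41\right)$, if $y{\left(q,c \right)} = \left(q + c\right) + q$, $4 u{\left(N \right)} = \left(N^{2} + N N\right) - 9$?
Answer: $\frac{196137}{2} \approx 98069.0$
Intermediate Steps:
$u{\left(N \right)} = - \frac{9}{4} + \frac{N^{2}}{2}$ ($u{\left(N \right)} = \frac{\left(N^{2} + N N\right) - 9}{4} = \frac{\left(N^{2} + N^{2}\right) - 9}{4} = \frac{2 N^{2} - 9}{4} = \frac{-9 + 2 N^{2}}{4} = - \frac{9}{4} + \frac{N^{2}}{2}$)
$y{\left(q,c \right)} = c + 2 q$ ($y{\left(q,c \right)} = \left(c + q\right) + q = c + 2 q$)
$b{\left(a \right)} = 2 + 2 a + 2 a^{2}$ ($b{\left(a \right)} = \left(a^{2} + a a\right) + \left(2 + 2 a\right) = \left(a^{2} + a^{2}\right) + \left(2 + 2 a\right) = 2 a^{2} + \left(2 + 2 a\right) = 2 + 2 a + 2 a^{2}$)
$- 37 b{\left(-6 \right)} \left(u{\left(1 \right)} - 41\right) = - 37 \left(2 + 2 \left(-6\right) + 2 \left(-6\right)^{2}\right) \left(\left(- \frac{9}{4} + \frac{1^{2}}{2}\right) - 41\right) = - 37 \left(2 - 12 + 2 \cdot 36\right) \left(\left(- \frac{9}{4} + \frac{1}{2} \cdot 1\right) - 41\right) = - 37 \left(2 - 12 + 72\right) \left(\left(- \frac{9}{4} + \frac{1}{2}\right) - 41\right) = - 37 \cdot 62 \left(- \frac{7}{4} - 41\right) = - 37 \cdot 62 \left(- \frac{171}{4}\right) = \left(-37\right) \left(- \frac{5301}{2}\right) = \frac{196137}{2}$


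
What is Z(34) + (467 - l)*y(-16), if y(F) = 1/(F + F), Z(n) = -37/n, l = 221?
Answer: -2387/272 ≈ -8.7757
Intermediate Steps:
y(F) = 1/(2*F)
Z(34) + (467 - l)*y(-16) = -37/34 + (467 - 1*221)*((½)/(-16)) = -37*1/34 + (467 - 221)*((½)*(-1/16)) = -37/34 + 246*(-1/32) = -37/34 - 123/16 = -2387/272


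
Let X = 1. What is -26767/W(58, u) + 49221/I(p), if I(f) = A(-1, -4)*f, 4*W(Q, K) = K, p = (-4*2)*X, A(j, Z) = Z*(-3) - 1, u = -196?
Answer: -56333/4312 ≈ -13.064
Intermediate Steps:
A(j, Z) = -1 - 3*Z (A(j, Z) = -3*Z - 1 = -1 - 3*Z)
p = -8 (p = -4*2*1 = -8*1 = -8)
W(Q, K) = K/4
I(f) = 11*f (I(f) = (-1 - 3*(-4))*f = (-1 + 12)*f = 11*f)
-26767/W(58, u) + 49221/I(p) = -26767/((1/4)*(-196)) + 49221/((11*(-8))) = -26767/(-49) + 49221/(-88) = -26767*(-1/49) + 49221*(-1/88) = 26767/49 - 49221/88 = -56333/4312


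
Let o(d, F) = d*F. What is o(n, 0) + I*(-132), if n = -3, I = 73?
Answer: -9636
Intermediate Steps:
o(d, F) = F*d
o(n, 0) + I*(-132) = 0*(-3) + 73*(-132) = 0 - 9636 = -9636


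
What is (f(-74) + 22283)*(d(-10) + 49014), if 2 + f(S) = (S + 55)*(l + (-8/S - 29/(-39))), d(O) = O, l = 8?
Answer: 1563658639184/1443 ≈ 1.0836e+9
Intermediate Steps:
f(S) = -2 + (55 + S)*(341/39 - 8/S) (f(S) = -2 + (S + 55)*(8 + (-8/S - 29/(-39))) = -2 + (55 + S)*(8 + (-8/S - 29*(-1/39))) = -2 + (55 + S)*(8 + (-8/S + 29/39)) = -2 + (55 + S)*(8 + (29/39 - 8/S)) = -2 + (55 + S)*(341/39 - 8/S))
(f(-74) + 22283)*(d(-10) + 49014) = ((1/39)*(-17160 - 74*(18365 + 341*(-74)))/(-74) + 22283)*(-10 + 49014) = ((1/39)*(-1/74)*(-17160 - 74*(18365 - 25234)) + 22283)*49004 = ((1/39)*(-1/74)*(-17160 - 74*(-6869)) + 22283)*49004 = ((1/39)*(-1/74)*(-17160 + 508306) + 22283)*49004 = ((1/39)*(-1/74)*491146 + 22283)*49004 = (-245573/1443 + 22283)*49004 = (31908796/1443)*49004 = 1563658639184/1443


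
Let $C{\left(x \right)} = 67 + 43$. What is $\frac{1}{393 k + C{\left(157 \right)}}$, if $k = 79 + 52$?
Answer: $\frac{1}{51593} \approx 1.9382 \cdot 10^{-5}$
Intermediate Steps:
$C{\left(x \right)} = 110$
$k = 131$
$\frac{1}{393 k + C{\left(157 \right)}} = \frac{1}{393 \cdot 131 + 110} = \frac{1}{51483 + 110} = \frac{1}{51593}$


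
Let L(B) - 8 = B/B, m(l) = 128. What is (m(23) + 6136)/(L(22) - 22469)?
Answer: -1566/5615 ≈ -0.27890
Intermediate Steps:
L(B) = 9 (L(B) = 8 + B/B = 8 + 1 = 9)
(m(23) + 6136)/(L(22) - 22469) = (128 + 6136)/(9 - 22469) = 6264/(-22460) = 6264*(-1/22460) = -1566/5615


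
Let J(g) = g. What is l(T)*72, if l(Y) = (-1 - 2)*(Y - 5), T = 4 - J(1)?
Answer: 432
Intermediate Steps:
T = 3 (T = 4 - 1*1 = 4 - 1 = 3)
l(Y) = 15 - 3*Y (l(Y) = -3*(-5 + Y) = 15 - 3*Y)
l(T)*72 = (15 - 3*3)*72 = (15 - 9)*72 = 6*72 = 432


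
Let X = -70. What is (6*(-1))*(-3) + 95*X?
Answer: -6632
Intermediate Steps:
(6*(-1))*(-3) + 95*X = (6*(-1))*(-3) + 95*(-70) = -6*(-3) - 6650 = 18 - 6650 = -6632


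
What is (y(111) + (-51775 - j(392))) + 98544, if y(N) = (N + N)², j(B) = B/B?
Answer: 96052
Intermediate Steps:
j(B) = 1
y(N) = 4*N² (y(N) = (2*N)² = 4*N²)
(y(111) + (-51775 - j(392))) + 98544 = (4*111² + (-51775 - 1*1)) + 98544 = (4*12321 + (-51775 - 1)) + 98544 = (49284 - 51776) + 98544 = -2492 + 98544 = 96052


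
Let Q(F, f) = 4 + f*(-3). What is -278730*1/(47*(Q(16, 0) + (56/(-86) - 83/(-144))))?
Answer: -345179232/228467 ≈ -1510.8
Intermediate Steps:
Q(F, f) = 4 - 3*f
-278730*1/(47*(Q(16, 0) + (56/(-86) - 83/(-144)))) = -278730*1/(47*((4 - 3*0) + (56/(-86) - 83/(-144)))) = -278730*1/(47*((4 + 0) + (56*(-1/86) - 83*(-1/144)))) = -278730*1/(47*(4 + (-28/43 + 83/144))) = -278730*1/(47*(4 - 463/6192)) = -278730/(47*(24305/6192)) = -278730/1142335/6192 = -278730*6192/1142335 = -345179232/228467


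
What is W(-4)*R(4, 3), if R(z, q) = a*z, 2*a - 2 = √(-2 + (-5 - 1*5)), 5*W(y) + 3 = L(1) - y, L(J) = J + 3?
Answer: 4 + 4*I*√3 ≈ 4.0 + 6.9282*I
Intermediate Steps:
L(J) = 3 + J
W(y) = ⅕ - y/5 (W(y) = -⅗ + ((3 + 1) - y)/5 = -⅗ + (4 - y)/5 = -⅗ + (⅘ - y/5) = ⅕ - y/5)
a = 1 + I*√3 (a = 1 + √(-2 + (-5 - 1*5))/2 = 1 + √(-2 + (-5 - 5))/2 = 1 + √(-2 - 10)/2 = 1 + √(-12)/2 = 1 + (2*I*√3)/2 = 1 + I*√3 ≈ 1.0 + 1.732*I)
R(z, q) = z*(1 + I*√3) (R(z, q) = (1 + I*√3)*z = z*(1 + I*√3))
W(-4)*R(4, 3) = (⅕ - ⅕*(-4))*(4*(1 + I*√3)) = (⅕ + ⅘)*(4 + 4*I*√3) = 1*(4 + 4*I*√3) = 4 + 4*I*√3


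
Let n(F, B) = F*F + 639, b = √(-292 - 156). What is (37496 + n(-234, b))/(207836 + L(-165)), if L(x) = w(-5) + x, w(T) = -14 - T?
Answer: 92891/207662 ≈ 0.44732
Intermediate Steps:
b = 8*I*√7 (b = √(-448) = 8*I*√7 ≈ 21.166*I)
n(F, B) = 639 + F² (n(F, B) = F² + 639 = 639 + F²)
L(x) = -9 + x (L(x) = (-14 - 1*(-5)) + x = (-14 + 5) + x = -9 + x)
(37496 + n(-234, b))/(207836 + L(-165)) = (37496 + (639 + (-234)²))/(207836 + (-9 - 165)) = (37496 + (639 + 54756))/(207836 - 174) = (37496 + 55395)/207662 = 92891*(1/207662) = 92891/207662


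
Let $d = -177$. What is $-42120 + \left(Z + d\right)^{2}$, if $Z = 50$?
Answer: $-25991$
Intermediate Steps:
$-42120 + \left(Z + d\right)^{2} = -42120 + \left(50 - 177\right)^{2} = -42120 + \left(-127\right)^{2} = -42120 + 16129 = -25991$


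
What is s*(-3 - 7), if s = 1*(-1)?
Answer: 10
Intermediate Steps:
s = -1
s*(-3 - 7) = -(-3 - 7) = -1*(-10) = 10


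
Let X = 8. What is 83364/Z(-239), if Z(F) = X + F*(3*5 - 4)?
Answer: -83364/2621 ≈ -31.806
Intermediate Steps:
Z(F) = 8 + 11*F (Z(F) = 8 + F*(3*5 - 4) = 8 + F*(15 - 4) = 8 + F*11 = 8 + 11*F)
83364/Z(-239) = 83364/(8 + 11*(-239)) = 83364/(8 - 2629) = 83364/(-2621) = 83364*(-1/2621) = -83364/2621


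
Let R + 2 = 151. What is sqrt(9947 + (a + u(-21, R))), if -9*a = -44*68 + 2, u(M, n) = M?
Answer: 2*sqrt(23081)/3 ≈ 101.28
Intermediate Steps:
R = 149 (R = -2 + 151 = 149)
a = 2990/9 (a = -(-44*68 + 2)/9 = -(-2992 + 2)/9 = -1/9*(-2990) = 2990/9 ≈ 332.22)
sqrt(9947 + (a + u(-21, R))) = sqrt(9947 + (2990/9 - 21)) = sqrt(9947 + 2801/9) = sqrt(92324/9) = 2*sqrt(23081)/3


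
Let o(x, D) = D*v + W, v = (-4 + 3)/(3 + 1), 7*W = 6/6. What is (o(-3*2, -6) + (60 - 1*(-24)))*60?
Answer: 35970/7 ≈ 5138.6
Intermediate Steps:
W = ⅐ (W = (6/6)/7 = (6*(⅙))/7 = (⅐)*1 = ⅐ ≈ 0.14286)
v = -¼ (v = -1/4 = -1*¼ = -¼ ≈ -0.25000)
o(x, D) = ⅐ - D/4 (o(x, D) = D*(-¼) + ⅐ = -D/4 + ⅐ = ⅐ - D/4)
(o(-3*2, -6) + (60 - 1*(-24)))*60 = ((⅐ - ¼*(-6)) + (60 - 1*(-24)))*60 = ((⅐ + 3/2) + (60 + 24))*60 = (23/14 + 84)*60 = (1199/14)*60 = 35970/7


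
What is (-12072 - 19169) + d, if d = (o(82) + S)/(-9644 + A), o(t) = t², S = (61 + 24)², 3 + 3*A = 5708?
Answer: -725676554/23227 ≈ -31243.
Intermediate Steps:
A = 5705/3 (A = -1 + (⅓)*5708 = -1 + 5708/3 = 5705/3 ≈ 1901.7)
S = 7225 (S = 85² = 7225)
d = -41847/23227 (d = (82² + 7225)/(-9644 + 5705/3) = (6724 + 7225)/(-23227/3) = 13949*(-3/23227) = -41847/23227 ≈ -1.8017)
(-12072 - 19169) + d = (-12072 - 19169) - 41847/23227 = -31241 - 41847/23227 = -725676554/23227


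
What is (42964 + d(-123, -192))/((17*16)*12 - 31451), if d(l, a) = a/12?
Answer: -42948/28187 ≈ -1.5237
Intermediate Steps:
d(l, a) = a/12 (d(l, a) = a*(1/12) = a/12)
(42964 + d(-123, -192))/((17*16)*12 - 31451) = (42964 + (1/12)*(-192))/((17*16)*12 - 31451) = (42964 - 16)/(272*12 - 31451) = 42948/(3264 - 31451) = 42948/(-28187) = 42948*(-1/28187) = -42948/28187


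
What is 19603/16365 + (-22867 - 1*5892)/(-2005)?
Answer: 20397802/1312473 ≈ 15.542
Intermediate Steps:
19603/16365 + (-22867 - 1*5892)/(-2005) = 19603*(1/16365) + (-22867 - 5892)*(-1/2005) = 19603/16365 - 28759*(-1/2005) = 19603/16365 + 28759/2005 = 20397802/1312473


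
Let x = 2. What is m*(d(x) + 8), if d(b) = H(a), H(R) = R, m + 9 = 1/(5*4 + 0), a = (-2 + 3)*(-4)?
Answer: -179/5 ≈ -35.800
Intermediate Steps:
a = -4 (a = 1*(-4) = -4)
m = -179/20 (m = -9 + 1/(5*4 + 0) = -9 + 1/(20 + 0) = -9 + 1/20 = -179/20 ≈ -8.9500)
d(b) = -4
m*(d(x) + 8) = -179*(-4 + 8)/20 = -179/20*4 = -179/5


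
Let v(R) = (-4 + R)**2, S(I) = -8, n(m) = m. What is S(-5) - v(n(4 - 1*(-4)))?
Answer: -24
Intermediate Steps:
S(-5) - v(n(4 - 1*(-4))) = -8 - (-4 + (4 - 1*(-4)))**2 = -8 - (-4 + (4 + 4))**2 = -8 - (-4 + 8)**2 = -8 - 1*4**2 = -8 - 1*16 = -8 - 16 = -24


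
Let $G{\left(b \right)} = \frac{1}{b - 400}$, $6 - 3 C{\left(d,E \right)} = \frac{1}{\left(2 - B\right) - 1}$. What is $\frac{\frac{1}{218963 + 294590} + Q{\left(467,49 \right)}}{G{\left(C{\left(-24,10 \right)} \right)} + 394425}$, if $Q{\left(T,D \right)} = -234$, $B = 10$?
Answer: $- \frac{1291241703745}{2176487222192694} \approx -0.00059327$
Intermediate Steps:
$C{\left(d,E \right)} = \frac{55}{27}$ ($C{\left(d,E \right)} = 2 - \frac{1}{3 \left(\left(2 - 10\right) - 1\right)} = 2 - \frac{1}{3 \left(-8 - 1\right)} = 2 - \frac{1}{3 \left(-9\right)} = 2 - - \frac{1}{27} = 2 + \frac{1}{27} = \frac{55}{27}$)
$G{\left(b \right)} = \frac{1}{-400 + b}$
$\frac{\frac{1}{218963 + 294590} + Q{\left(467,49 \right)}}{G{\left(C{\left(-24,10 \right)} \right)} + 394425} = \frac{\frac{1}{218963 + 294590} - 234}{\frac{1}{-400 + \frac{55}{27}} + 394425} = \frac{\frac{1}{513553} - 234}{\frac{1}{- \frac{10745}{27}} + 394425} = \frac{\frac{1}{513553} - 234}{- \frac{27}{10745} + 394425} = - \frac{120171401}{513553 \cdot \frac{4238096598}{10745}} = \left(- \frac{120171401}{513553}\right) \frac{10745}{4238096598} = - \frac{1291241703745}{2176487222192694}$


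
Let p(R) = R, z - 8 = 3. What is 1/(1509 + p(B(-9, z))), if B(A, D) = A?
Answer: 1/1500 ≈ 0.00066667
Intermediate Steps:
z = 11 (z = 8 + 3 = 11)
1/(1509 + p(B(-9, z))) = 1/(1509 - 9) = 1/1500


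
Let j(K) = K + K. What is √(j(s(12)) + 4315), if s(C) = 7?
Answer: 3*√481 ≈ 65.795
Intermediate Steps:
j(K) = 2*K
√(j(s(12)) + 4315) = √(2*7 + 4315) = √(14 + 4315) = √4329 = 3*√481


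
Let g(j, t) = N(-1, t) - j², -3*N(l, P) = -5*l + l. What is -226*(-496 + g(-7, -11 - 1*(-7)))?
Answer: 370414/3 ≈ 1.2347e+5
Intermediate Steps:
N(l, P) = 4*l/3 (N(l, P) = -(-5*l + l)/3 = -(-4)*l/3 = 4*l/3)
g(j, t) = -4/3 - j² (g(j, t) = (4/3)*(-1) - j² = -4/3 - j²)
-226*(-496 + g(-7, -11 - 1*(-7))) = -226*(-496 + (-4/3 - 1*(-7)²)) = -226*(-496 + (-4/3 - 1*49)) = -226*(-496 + (-4/3 - 49)) = -226*(-496 - 151/3) = -226*(-1639/3) = 370414/3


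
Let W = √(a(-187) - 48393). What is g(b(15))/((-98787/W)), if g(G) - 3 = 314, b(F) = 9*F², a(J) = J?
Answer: -634*I*√12145/98787 ≈ -0.70727*I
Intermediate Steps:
g(G) = 317 (g(G) = 3 + 314 = 317)
W = 2*I*√12145 (W = √(-187 - 48393) = √(-48580) = 2*I*√12145 ≈ 220.41*I)
g(b(15))/((-98787/W)) = 317/((-98787*(-I*√12145/24290))) = 317/((-(-98787)*I*√12145/24290)) = 317/((98787*I*√12145/24290)) = 317*(-2*I*√12145/98787) = -634*I*√12145/98787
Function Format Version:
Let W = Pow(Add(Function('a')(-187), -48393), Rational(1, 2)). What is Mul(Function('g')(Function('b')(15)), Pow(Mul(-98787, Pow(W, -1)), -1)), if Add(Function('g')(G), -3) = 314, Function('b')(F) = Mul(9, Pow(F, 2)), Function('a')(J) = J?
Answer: Mul(Rational(-634, 98787), I, Pow(12145, Rational(1, 2))) ≈ Mul(-0.70727, I)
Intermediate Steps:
Function('g')(G) = 317 (Function('g')(G) = Add(3, 314) = 317)
W = Mul(2, I, Pow(12145, Rational(1, 2))) (W = Pow(Add(-187, -48393), Rational(1, 2)) = Pow(-48580, Rational(1, 2)) = Mul(2, I, Pow(12145, Rational(1, 2))) ≈ Mul(220.41, I))
Mul(Function('g')(Function('b')(15)), Pow(Mul(-98787, Pow(W, -1)), -1)) = Mul(317, Pow(Mul(-98787, Pow(Mul(2, I, Pow(12145, Rational(1, 2))), -1)), -1)) = Mul(317, Pow(Mul(-98787, Mul(Rational(-1, 24290), I, Pow(12145, Rational(1, 2)))), -1)) = Mul(317, Pow(Mul(Rational(98787, 24290), I, Pow(12145, Rational(1, 2))), -1)) = Mul(317, Mul(Rational(-2, 98787), I, Pow(12145, Rational(1, 2)))) = Mul(Rational(-634, 98787), I, Pow(12145, Rational(1, 2)))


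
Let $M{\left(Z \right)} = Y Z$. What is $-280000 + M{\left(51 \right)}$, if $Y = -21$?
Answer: $-281071$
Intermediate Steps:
$M{\left(Z \right)} = - 21 Z$
$-280000 + M{\left(51 \right)} = -280000 - 1071 = -281071$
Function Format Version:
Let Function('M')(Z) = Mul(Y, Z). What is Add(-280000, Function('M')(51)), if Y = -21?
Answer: -281071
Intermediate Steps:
Function('M')(Z) = Mul(-21, Z)
Add(-280000, Function('M')(51)) = Add(-280000, Mul(-21, 51)) = Add(-280000, -1071) = -281071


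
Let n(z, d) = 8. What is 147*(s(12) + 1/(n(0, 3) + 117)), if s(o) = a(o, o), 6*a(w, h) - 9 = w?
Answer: 128919/250 ≈ 515.68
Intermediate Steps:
a(w, h) = 3/2 + w/6
s(o) = 3/2 + o/6
147*(s(12) + 1/(n(0, 3) + 117)) = 147*((3/2 + (1/6)*12) + 1/(8 + 117)) = 147*((3/2 + 2) + 1/125) = 147*(7/2 + 1/125) = 147*(877/250) = 128919/250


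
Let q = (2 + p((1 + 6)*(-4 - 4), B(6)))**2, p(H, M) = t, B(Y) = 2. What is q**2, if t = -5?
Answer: 81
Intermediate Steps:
p(H, M) = -5
q = 9 (q = (2 - 5)**2 = (-3)**2 = 9)
q**2 = 9**2 = 81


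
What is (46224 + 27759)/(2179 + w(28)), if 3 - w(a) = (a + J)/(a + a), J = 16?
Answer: 26558/783 ≈ 33.918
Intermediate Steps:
w(a) = 3 - (16 + a)/(2*a) (w(a) = 3 - (a + 16)/(a + a) = 3 - (16 + a)/(2*a))
(46224 + 27759)/(2179 + w(28)) = (46224 + 27759)/(2179 + (5/2 - 8/28)) = 73983/(2179 + (5/2 - 8*1/28)) = 73983/(2179 + (5/2 - 2/7)) = 73983/(2179 + 31/14) = 73983/(30537/14) = 73983*(14/30537) = 26558/783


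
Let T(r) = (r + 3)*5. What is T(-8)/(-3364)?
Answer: 25/3364 ≈ 0.0074316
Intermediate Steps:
T(r) = 15 + 5*r (T(r) = (3 + r)*5 = 15 + 5*r)
T(-8)/(-3364) = (15 + 5*(-8))/(-3364) = (15 - 40)*(-1/3364) = -25*(-1/3364) = 25/3364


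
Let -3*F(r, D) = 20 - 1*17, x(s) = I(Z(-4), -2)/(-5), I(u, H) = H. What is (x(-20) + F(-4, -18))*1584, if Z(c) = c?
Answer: -4752/5 ≈ -950.40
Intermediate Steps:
x(s) = ⅖ (x(s) = -2/(-5) = -2*(-⅕) = ⅖)
F(r, D) = -1 (F(r, D) = -(20 - 1*17)/3 = -(20 - 17)/3 = -⅓*3 = -1)
(x(-20) + F(-4, -18))*1584 = (⅖ - 1)*1584 = -⅗*1584 = -4752/5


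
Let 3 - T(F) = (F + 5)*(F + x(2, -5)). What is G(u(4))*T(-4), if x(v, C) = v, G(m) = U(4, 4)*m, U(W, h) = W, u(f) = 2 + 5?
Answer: 140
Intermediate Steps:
u(f) = 7
G(m) = 4*m
T(F) = 3 - (2 + F)*(5 + F) (T(F) = 3 - (F + 5)*(F + 2) = 3 - (5 + F)*(2 + F) = 3 - (2 + F)*(5 + F))
G(u(4))*T(-4) = (4*7)*(-7 - 1*(-4)² - 7*(-4)) = 28*(-7 - 1*16 + 28) = 28*(-7 - 16 + 28) = 28*5 = 140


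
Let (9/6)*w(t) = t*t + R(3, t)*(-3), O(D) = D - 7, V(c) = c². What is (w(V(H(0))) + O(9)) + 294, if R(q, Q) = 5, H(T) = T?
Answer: 286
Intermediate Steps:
O(D) = -7 + D
w(t) = -10 + 2*t²/3 (w(t) = 2*(t*t + 5*(-3))/3 = 2*(t² - 15)/3 = 2*(-15 + t²)/3 = -10 + 2*t²/3)
(w(V(H(0))) + O(9)) + 294 = ((-10 + 2*(0²)²/3) + (-7 + 9)) + 294 = ((-10 + (⅔)*0²) + 2) + 294 = ((-10 + (⅔)*0) + 2) + 294 = ((-10 + 0) + 2) + 294 = (-10 + 2) + 294 = -8 + 294 = 286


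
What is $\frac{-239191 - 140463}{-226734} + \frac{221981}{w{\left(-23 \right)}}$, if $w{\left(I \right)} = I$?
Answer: $- \frac{1093954522}{113367} \approx -9649.7$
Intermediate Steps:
$\frac{-239191 - 140463}{-226734} + \frac{221981}{w{\left(-23 \right)}} = \frac{-239191 - 140463}{-226734} + \frac{221981}{-23} = \left(-239191 - 140463\right) \left(- \frac{1}{226734}\right) + 221981 \left(- \frac{1}{23}\right) = \left(-379654\right) \left(- \frac{1}{226734}\right) - \frac{221981}{23} = \frac{189827}{113367} - \frac{221981}{23} = - \frac{1093954522}{113367}$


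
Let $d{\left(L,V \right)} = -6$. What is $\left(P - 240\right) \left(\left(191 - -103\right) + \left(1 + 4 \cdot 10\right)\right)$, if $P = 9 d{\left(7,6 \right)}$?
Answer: $-98490$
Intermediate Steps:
$P = -54$ ($P = 9 \left(-6\right) = -54$)
$\left(P - 240\right) \left(\left(191 - -103\right) + \left(1 + 4 \cdot 10\right)\right) = \left(-54 - 240\right) \left(\left(191 - -103\right) + \left(1 + 4 \cdot 10\right)\right) = - 294 \left(\left(191 + 103\right) + \left(1 + 40\right)\right) = - 294 \left(294 + 41\right) = \left(-294\right) 335 = -98490$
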